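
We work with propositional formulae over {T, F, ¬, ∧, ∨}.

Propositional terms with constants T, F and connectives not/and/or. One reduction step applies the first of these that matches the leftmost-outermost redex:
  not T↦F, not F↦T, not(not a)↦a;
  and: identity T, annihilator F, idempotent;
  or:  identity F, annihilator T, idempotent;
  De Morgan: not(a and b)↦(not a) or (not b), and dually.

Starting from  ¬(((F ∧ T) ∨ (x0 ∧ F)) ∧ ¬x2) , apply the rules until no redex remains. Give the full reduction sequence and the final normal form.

Answer: normal form = T  (in 10 steps)

Reduction:
  start: ¬(((F ∧ T) ∨ (x0 ∧ F)) ∧ ¬x2)
  →1  ¬((F ∧ T) ∨ (x0 ∧ F)) ∨ ¬¬x2
  →2  (¬(F ∧ T) ∧ ¬(x0 ∧ F)) ∨ ¬¬x2
  →3  ((¬F ∨ ¬T) ∧ ¬(x0 ∧ F)) ∨ ¬¬x2
  →4  ((T ∨ ¬T) ∧ ¬(x0 ∧ F)) ∨ ¬¬x2
  →5  (T ∧ ¬(x0 ∧ F)) ∨ ¬¬x2
  →6  ¬(x0 ∧ F) ∨ ¬¬x2
  →7  (¬x0 ∨ ¬F) ∨ ¬¬x2
  →8  (¬x0 ∨ T) ∨ ¬¬x2
  →9  T ∨ ¬¬x2
  →10  T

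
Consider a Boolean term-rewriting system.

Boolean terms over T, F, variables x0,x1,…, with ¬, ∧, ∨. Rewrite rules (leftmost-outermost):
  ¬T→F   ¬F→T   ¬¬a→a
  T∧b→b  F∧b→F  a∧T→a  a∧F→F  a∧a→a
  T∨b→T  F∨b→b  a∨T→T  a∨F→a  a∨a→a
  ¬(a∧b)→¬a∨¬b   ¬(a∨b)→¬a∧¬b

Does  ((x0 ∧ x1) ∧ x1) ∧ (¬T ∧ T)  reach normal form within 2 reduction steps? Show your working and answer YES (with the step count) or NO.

  start: ((x0 ∧ x1) ∧ x1) ∧ (¬T ∧ T)
  step 1: ((x0 ∧ x1) ∧ x1) ∧ ¬T
  step 2: ((x0 ∧ x1) ∧ x1) ∧ F

Answer: NO — after 2 steps the term is ((x0 ∧ x1) ∧ x1) ∧ F, not yet normal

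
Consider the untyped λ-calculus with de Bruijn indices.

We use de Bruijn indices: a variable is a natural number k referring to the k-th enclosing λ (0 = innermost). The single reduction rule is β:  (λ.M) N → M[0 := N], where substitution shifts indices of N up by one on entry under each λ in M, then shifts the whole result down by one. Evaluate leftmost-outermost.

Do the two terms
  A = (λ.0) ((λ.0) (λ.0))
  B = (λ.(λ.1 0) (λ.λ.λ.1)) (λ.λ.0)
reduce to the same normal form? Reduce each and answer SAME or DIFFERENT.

Term A:
  start: (λ.0) ((λ.0) (λ.0))
  [1] (λ.0) (λ.0)
  [2] λ.0

Term B:
  start: (λ.(λ.1 0) (λ.λ.λ.1)) (λ.λ.0)
  [1] (λ.(λ.λ.0) 0) (λ.λ.λ.1)
  [2] (λ.λ.0) (λ.λ.λ.1)
  [3] λ.0

Answer: SAME — A ⇓ λ.0, B ⇓ λ.0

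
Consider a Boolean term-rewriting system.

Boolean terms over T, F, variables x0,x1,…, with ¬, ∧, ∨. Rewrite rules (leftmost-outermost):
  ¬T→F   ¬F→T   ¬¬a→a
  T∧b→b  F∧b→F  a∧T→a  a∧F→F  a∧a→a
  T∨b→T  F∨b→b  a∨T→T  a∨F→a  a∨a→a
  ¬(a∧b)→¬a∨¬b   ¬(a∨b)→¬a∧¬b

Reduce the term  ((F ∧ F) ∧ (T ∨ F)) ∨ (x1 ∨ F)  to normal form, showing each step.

  start: ((F ∧ F) ∧ (T ∨ F)) ∨ (x1 ∨ F)
  step 1: (F ∧ (T ∨ F)) ∨ (x1 ∨ F)
  step 2: F ∨ (x1 ∨ F)
  step 3: x1 ∨ F
  step 4: x1

Answer: normal form = x1  (in 4 steps)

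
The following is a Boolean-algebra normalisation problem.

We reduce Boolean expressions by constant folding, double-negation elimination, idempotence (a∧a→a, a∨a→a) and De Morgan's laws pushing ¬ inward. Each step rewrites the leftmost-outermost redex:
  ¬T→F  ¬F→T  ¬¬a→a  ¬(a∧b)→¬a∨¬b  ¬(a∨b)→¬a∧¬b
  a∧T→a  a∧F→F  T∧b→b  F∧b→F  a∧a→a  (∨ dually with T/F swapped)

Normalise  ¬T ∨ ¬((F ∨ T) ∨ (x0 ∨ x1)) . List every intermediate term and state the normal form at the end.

Answer: normal form = F  (in 8 steps)

Working:
  start: ¬T ∨ ¬((F ∨ T) ∨ (x0 ∨ x1))
  step 1: F ∨ ¬((F ∨ T) ∨ (x0 ∨ x1))
  step 2: ¬((F ∨ T) ∨ (x0 ∨ x1))
  step 3: ¬(F ∨ T) ∧ ¬(x0 ∨ x1)
  step 4: (¬F ∧ ¬T) ∧ ¬(x0 ∨ x1)
  step 5: (T ∧ ¬T) ∧ ¬(x0 ∨ x1)
  step 6: ¬T ∧ ¬(x0 ∨ x1)
  step 7: F ∧ ¬(x0 ∨ x1)
  step 8: F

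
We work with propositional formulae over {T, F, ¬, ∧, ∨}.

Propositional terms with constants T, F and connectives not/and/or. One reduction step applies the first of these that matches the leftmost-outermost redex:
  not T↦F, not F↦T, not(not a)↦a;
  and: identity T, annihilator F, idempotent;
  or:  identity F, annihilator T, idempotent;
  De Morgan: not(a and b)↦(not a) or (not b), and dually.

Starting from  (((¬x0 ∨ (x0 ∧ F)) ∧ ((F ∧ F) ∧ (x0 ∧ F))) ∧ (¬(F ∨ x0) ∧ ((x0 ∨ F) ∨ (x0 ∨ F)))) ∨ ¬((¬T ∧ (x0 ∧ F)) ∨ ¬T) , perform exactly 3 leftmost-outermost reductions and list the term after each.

  start: (((¬x0 ∨ (x0 ∧ F)) ∧ ((F ∧ F) ∧ (x0 ∧ F))) ∧ (¬(F ∨ x0) ∧ ((x0 ∨ F) ∨ (x0 ∨ F)))) ∨ ¬((¬T ∧ (x0 ∧ F)) ∨ ¬T)
  [1] (((¬x0 ∨ F) ∧ ((F ∧ F) ∧ (x0 ∧ F))) ∧ (¬(F ∨ x0) ∧ ((x0 ∨ F) ∨ (x0 ∨ F)))) ∨ ¬((¬T ∧ (x0 ∧ F)) ∨ ¬T)
  [2] ((¬x0 ∧ ((F ∧ F) ∧ (x0 ∧ F))) ∧ (¬(F ∨ x0) ∧ ((x0 ∨ F) ∨ (x0 ∨ F)))) ∨ ¬((¬T ∧ (x0 ∧ F)) ∨ ¬T)
  [3] ((¬x0 ∧ (F ∧ (x0 ∧ F))) ∧ (¬(F ∨ x0) ∧ ((x0 ∨ F) ∨ (x0 ∨ F)))) ∨ ¬((¬T ∧ (x0 ∧ F)) ∨ ¬T)

Answer: after 3 steps: ((¬x0 ∧ (F ∧ (x0 ∧ F))) ∧ (¬(F ∨ x0) ∧ ((x0 ∨ F) ∨ (x0 ∨ F)))) ∨ ¬((¬T ∧ (x0 ∧ F)) ∨ ¬T)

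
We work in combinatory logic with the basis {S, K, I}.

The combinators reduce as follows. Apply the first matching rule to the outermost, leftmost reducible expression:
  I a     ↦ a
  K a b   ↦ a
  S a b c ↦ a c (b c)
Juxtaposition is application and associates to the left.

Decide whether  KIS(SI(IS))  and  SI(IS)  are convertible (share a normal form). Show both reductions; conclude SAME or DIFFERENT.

Term A:
  start: KIS(SI(IS))
  [1] I(SI(IS))
  [2] SI(IS)
  [3] SIS

Term B:
  start: SI(IS)
  [1] SIS

Answer: SAME — A ⇓ SIS, B ⇓ SIS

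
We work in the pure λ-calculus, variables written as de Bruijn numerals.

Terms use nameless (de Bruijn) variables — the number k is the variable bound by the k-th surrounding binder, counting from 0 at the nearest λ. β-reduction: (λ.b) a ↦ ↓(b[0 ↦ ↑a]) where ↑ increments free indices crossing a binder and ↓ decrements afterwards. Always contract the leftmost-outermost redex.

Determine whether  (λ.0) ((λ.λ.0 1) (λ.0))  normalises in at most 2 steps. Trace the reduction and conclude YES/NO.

Answer: YES — reaches normal form λ.0 (λ.0) in 2 ≤ 2 steps

Reduction:
  start: (λ.0) ((λ.λ.0 1) (λ.0))
  [1] (λ.λ.0 1) (λ.0)
  [2] λ.0 (λ.0)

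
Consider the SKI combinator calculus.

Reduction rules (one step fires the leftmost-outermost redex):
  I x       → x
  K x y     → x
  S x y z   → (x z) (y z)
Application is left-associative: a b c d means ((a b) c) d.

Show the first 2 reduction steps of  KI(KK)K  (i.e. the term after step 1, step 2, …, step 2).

Answer: after 2 steps: K

Reduction:
  start: KI(KK)K
  [1] IK
  [2] K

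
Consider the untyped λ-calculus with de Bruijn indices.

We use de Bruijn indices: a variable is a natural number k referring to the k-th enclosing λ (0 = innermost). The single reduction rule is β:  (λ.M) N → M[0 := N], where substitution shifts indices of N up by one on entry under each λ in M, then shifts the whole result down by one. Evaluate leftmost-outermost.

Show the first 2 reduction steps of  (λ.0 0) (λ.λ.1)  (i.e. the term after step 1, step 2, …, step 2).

  start: (λ.0 0) (λ.λ.1)
  step 1: (λ.λ.1) (λ.λ.1)
  step 2: λ.λ.λ.1

Answer: after 2 steps: λ.λ.λ.1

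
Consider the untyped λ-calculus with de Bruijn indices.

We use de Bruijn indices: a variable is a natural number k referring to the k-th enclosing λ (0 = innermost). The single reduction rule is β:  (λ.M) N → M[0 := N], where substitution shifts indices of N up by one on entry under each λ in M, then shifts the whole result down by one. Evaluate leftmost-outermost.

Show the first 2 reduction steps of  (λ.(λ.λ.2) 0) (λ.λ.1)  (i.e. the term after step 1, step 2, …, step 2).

  start: (λ.(λ.λ.2) 0) (λ.λ.1)
  →1  (λ.λ.λ.λ.1) (λ.λ.1)
  →2  λ.λ.λ.1

Answer: after 2 steps: λ.λ.λ.1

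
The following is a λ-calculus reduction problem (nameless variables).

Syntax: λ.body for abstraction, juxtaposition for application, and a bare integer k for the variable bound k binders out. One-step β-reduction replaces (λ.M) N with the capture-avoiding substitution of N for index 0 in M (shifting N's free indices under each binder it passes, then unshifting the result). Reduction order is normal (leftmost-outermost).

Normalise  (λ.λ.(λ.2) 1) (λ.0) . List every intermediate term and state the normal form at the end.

  start: (λ.λ.(λ.2) 1) (λ.0)
  [1] λ.(λ.λ.0) (λ.0)
  [2] λ.λ.0

Answer: normal form = λ.λ.0  (in 2 steps)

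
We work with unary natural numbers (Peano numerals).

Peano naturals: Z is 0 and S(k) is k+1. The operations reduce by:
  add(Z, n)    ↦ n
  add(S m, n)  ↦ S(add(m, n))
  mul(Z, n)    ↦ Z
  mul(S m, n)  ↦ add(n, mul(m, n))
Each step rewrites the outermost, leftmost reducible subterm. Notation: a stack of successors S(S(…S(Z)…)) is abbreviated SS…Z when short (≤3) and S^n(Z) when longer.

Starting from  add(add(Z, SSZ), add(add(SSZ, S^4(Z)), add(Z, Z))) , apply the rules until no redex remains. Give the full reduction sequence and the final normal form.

  start: add(add(Z, SSZ), add(add(SSZ, S^4(Z)), add(Z, Z)))
  step 1: add(SSZ, add(add(SSZ, S^4(Z)), add(Z, Z)))
  step 2: S(add(SZ, add(add(SSZ, S^4(Z)), add(Z, Z))))
  step 3: S(S(add(Z, add(add(SSZ, S^4(Z)), add(Z, Z)))))
  step 4: S(S(add(add(SSZ, S^4(Z)), add(Z, Z))))
  step 5: S(S(add(S(add(SZ, S^4(Z))), add(Z, Z))))
  step 6: S(S(S(add(add(SZ, S^4(Z)), add(Z, Z)))))
  step 7: S(S(S(add(S(add(Z, S^4(Z))), add(Z, Z)))))
  step 8: S(S(S(S(add(add(Z, S^4(Z)), add(Z, Z))))))
  step 9: S(S(S(S(add(S^4(Z), add(Z, Z))))))
  step 10: S(S(S(S(S(add(SSSZ, add(Z, Z)))))))
  step 11: S(S(S(S(S(S(add(SSZ, add(Z, Z))))))))
  step 12: S(S(S(S(S(S(S(add(SZ, add(Z, Z)))))))))
  step 13: S(S(S(S(S(S(S(S(add(Z, add(Z, Z))))))))))
  step 14: S(S(S(S(S(S(S(S(add(Z, Z)))))))))
  step 15: S^8(Z)

Answer: normal form = S^8(Z)  (in 15 steps)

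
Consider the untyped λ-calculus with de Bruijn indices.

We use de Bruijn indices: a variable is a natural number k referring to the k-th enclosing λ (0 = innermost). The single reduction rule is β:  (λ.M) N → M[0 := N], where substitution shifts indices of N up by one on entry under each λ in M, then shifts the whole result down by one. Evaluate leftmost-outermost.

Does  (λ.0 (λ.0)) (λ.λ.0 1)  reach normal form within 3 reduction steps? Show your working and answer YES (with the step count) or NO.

Answer: YES — reaches normal form λ.0 (λ.0) in 2 ≤ 3 steps

Derivation:
  start: (λ.0 (λ.0)) (λ.λ.0 1)
  [1] (λ.λ.0 1) (λ.0)
  [2] λ.0 (λ.0)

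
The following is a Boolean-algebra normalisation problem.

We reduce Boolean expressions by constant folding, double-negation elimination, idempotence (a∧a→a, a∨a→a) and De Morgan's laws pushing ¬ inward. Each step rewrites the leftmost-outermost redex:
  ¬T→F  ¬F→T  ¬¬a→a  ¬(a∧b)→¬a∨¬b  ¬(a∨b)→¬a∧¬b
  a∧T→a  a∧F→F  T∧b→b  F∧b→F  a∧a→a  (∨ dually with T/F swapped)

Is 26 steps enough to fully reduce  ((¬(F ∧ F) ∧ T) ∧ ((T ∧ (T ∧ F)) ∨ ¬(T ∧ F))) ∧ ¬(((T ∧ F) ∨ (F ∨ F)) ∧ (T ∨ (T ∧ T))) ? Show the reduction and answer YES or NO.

  start: ((¬(F ∧ F) ∧ T) ∧ ((T ∧ (T ∧ F)) ∨ ¬(T ∧ F))) ∧ ¬(((T ∧ F) ∨ (F ∨ F)) ∧ (T ∨ (T ∧ T)))
  step 1: (¬(F ∧ F) ∧ ((T ∧ (T ∧ F)) ∨ ¬(T ∧ F))) ∧ ¬(((T ∧ F) ∨ (F ∨ F)) ∧ (T ∨ (T ∧ T)))
  step 2: ((¬F ∨ ¬F) ∧ ((T ∧ (T ∧ F)) ∨ ¬(T ∧ F))) ∧ ¬(((T ∧ F) ∨ (F ∨ F)) ∧ (T ∨ (T ∧ T)))
  step 3: (¬F ∧ ((T ∧ (T ∧ F)) ∨ ¬(T ∧ F))) ∧ ¬(((T ∧ F) ∨ (F ∨ F)) ∧ (T ∨ (T ∧ T)))
  step 4: (T ∧ ((T ∧ (T ∧ F)) ∨ ¬(T ∧ F))) ∧ ¬(((T ∧ F) ∨ (F ∨ F)) ∧ (T ∨ (T ∧ T)))
  step 5: ((T ∧ (T ∧ F)) ∨ ¬(T ∧ F)) ∧ ¬(((T ∧ F) ∨ (F ∨ F)) ∧ (T ∨ (T ∧ T)))
  step 6: ((T ∧ F) ∨ ¬(T ∧ F)) ∧ ¬(((T ∧ F) ∨ (F ∨ F)) ∧ (T ∨ (T ∧ T)))
  step 7: (F ∨ ¬(T ∧ F)) ∧ ¬(((T ∧ F) ∨ (F ∨ F)) ∧ (T ∨ (T ∧ T)))
  step 8: ¬(T ∧ F) ∧ ¬(((T ∧ F) ∨ (F ∨ F)) ∧ (T ∨ (T ∧ T)))
  step 9: (¬T ∨ ¬F) ∧ ¬(((T ∧ F) ∨ (F ∨ F)) ∧ (T ∨ (T ∧ T)))
  step 10: (F ∨ ¬F) ∧ ¬(((T ∧ F) ∨ (F ∨ F)) ∧ (T ∨ (T ∧ T)))
  step 11: ¬F ∧ ¬(((T ∧ F) ∨ (F ∨ F)) ∧ (T ∨ (T ∧ T)))
  step 12: T ∧ ¬(((T ∧ F) ∨ (F ∨ F)) ∧ (T ∨ (T ∧ T)))
  step 13: ¬(((T ∧ F) ∨ (F ∨ F)) ∧ (T ∨ (T ∧ T)))
  step 14: ¬((T ∧ F) ∨ (F ∨ F)) ∨ ¬(T ∨ (T ∧ T))
  step 15: (¬(T ∧ F) ∧ ¬(F ∨ F)) ∨ ¬(T ∨ (T ∧ T))
  step 16: ((¬T ∨ ¬F) ∧ ¬(F ∨ F)) ∨ ¬(T ∨ (T ∧ T))
  step 17: ((F ∨ ¬F) ∧ ¬(F ∨ F)) ∨ ¬(T ∨ (T ∧ T))
  step 18: (¬F ∧ ¬(F ∨ F)) ∨ ¬(T ∨ (T ∧ T))
  step 19: (T ∧ ¬(F ∨ F)) ∨ ¬(T ∨ (T ∧ T))
  step 20: ¬(F ∨ F) ∨ ¬(T ∨ (T ∧ T))
  step 21: (¬F ∧ ¬F) ∨ ¬(T ∨ (T ∧ T))
  step 22: ¬F ∨ ¬(T ∨ (T ∧ T))
  step 23: T ∨ ¬(T ∨ (T ∧ T))
  step 24: T

Answer: YES — reaches normal form T in 24 ≤ 26 steps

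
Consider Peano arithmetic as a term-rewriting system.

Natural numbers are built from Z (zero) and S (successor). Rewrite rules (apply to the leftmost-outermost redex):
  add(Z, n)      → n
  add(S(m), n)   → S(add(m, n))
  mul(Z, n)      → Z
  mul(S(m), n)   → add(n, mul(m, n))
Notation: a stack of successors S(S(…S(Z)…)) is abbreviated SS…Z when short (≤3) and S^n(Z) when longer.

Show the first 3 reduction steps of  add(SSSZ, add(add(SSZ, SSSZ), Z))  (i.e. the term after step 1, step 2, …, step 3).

  start: add(SSSZ, add(add(SSZ, SSSZ), Z))
  →1  S(add(SSZ, add(add(SSZ, SSSZ), Z)))
  →2  S(S(add(SZ, add(add(SSZ, SSSZ), Z))))
  →3  S(S(S(add(Z, add(add(SSZ, SSSZ), Z)))))

Answer: after 3 steps: S(S(S(add(Z, add(add(SSZ, SSSZ), Z)))))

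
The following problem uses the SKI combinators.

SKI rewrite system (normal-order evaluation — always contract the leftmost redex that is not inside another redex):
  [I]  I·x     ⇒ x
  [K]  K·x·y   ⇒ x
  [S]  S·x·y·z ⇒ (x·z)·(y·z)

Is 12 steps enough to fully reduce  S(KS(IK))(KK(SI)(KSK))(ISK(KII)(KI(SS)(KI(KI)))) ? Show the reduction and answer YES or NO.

Answer: YES — reaches normal form SIS in 11 ≤ 12 steps

Derivation:
  start: S(KS(IK))(KK(SI)(KSK))(ISK(KII)(KI(SS)(KI(KI))))
  →1  KS(IK)(ISK(KII)(KI(SS)(KI(KI))))(KK(SI)(KSK)(ISK(KII)(KI(SS)(KI(KI)))))
  →2  S(ISK(KII)(KI(SS)(KI(KI))))(KK(SI)(KSK)(ISK(KII)(KI(SS)(KI(KI)))))
  →3  S(SK(KII)(KI(SS)(KI(KI))))(KK(SI)(KSK)(ISK(KII)(KI(SS)(KI(KI)))))
  →4  S(K(KI(SS)(KI(KI)))(KII(KI(SS)(KI(KI)))))(KK(SI)(KSK)(ISK(KII)(KI(SS)(KI(KI)))))
  →5  S(KI(SS)(KI(KI)))(KK(SI)(KSK)(ISK(KII)(KI(SS)(KI(KI)))))
  →6  S(I(KI(KI)))(KK(SI)(KSK)(ISK(KII)(KI(SS)(KI(KI)))))
  →7  S(KI(KI))(KK(SI)(KSK)(ISK(KII)(KI(SS)(KI(KI)))))
  →8  SI(KK(SI)(KSK)(ISK(KII)(KI(SS)(KI(KI)))))
  →9  SI(K(KSK)(ISK(KII)(KI(SS)(KI(KI)))))
  →10  SI(KSK)
  →11  SIS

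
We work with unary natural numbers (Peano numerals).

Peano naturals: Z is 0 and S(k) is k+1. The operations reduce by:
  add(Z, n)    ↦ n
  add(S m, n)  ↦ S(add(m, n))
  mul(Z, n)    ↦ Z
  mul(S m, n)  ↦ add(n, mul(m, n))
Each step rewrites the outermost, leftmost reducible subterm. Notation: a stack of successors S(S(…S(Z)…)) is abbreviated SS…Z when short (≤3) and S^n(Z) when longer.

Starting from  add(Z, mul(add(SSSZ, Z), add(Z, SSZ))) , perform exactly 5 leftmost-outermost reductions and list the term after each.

Answer: after 5 steps: S(add(SZ, mul(add(SSZ, Z), add(Z, SSZ))))

Working:
  start: add(Z, mul(add(SSSZ, Z), add(Z, SSZ)))
  →1  mul(add(SSSZ, Z), add(Z, SSZ))
  →2  mul(S(add(SSZ, Z)), add(Z, SSZ))
  →3  add(add(Z, SSZ), mul(add(SSZ, Z), add(Z, SSZ)))
  →4  add(SSZ, mul(add(SSZ, Z), add(Z, SSZ)))
  →5  S(add(SZ, mul(add(SSZ, Z), add(Z, SSZ))))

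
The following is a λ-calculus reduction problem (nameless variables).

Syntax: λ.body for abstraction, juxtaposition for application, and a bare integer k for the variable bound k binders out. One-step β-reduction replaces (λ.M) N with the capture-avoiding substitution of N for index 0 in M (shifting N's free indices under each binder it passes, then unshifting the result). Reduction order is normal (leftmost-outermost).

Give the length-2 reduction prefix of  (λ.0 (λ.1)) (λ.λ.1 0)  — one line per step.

  start: (λ.0 (λ.1)) (λ.λ.1 0)
  step 1: (λ.λ.1 0) (λ.λ.λ.1 0)
  step 2: λ.(λ.λ.λ.1 0) 0

Answer: after 2 steps: λ.(λ.λ.λ.1 0) 0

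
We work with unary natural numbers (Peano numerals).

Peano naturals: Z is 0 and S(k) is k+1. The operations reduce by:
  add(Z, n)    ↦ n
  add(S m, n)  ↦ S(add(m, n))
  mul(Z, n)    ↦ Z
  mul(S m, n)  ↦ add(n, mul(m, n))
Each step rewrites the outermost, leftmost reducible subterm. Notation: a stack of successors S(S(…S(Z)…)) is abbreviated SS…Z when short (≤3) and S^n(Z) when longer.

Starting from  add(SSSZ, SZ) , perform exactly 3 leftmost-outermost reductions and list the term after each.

Answer: after 3 steps: S(S(S(add(Z, SZ))))

Working:
  start: add(SSSZ, SZ)
  step 1: S(add(SSZ, SZ))
  step 2: S(S(add(SZ, SZ)))
  step 3: S(S(S(add(Z, SZ))))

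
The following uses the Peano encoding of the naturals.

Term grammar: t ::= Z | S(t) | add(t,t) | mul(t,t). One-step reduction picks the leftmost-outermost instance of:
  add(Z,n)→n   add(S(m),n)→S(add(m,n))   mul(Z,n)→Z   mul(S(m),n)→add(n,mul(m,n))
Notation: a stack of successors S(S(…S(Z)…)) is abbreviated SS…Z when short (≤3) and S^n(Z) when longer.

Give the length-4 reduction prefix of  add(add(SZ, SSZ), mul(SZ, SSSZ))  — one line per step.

  start: add(add(SZ, SSZ), mul(SZ, SSSZ))
  [1] add(S(add(Z, SSZ)), mul(SZ, SSSZ))
  [2] S(add(add(Z, SSZ), mul(SZ, SSSZ)))
  [3] S(add(SSZ, mul(SZ, SSSZ)))
  [4] S(S(add(SZ, mul(SZ, SSSZ))))

Answer: after 4 steps: S(S(add(SZ, mul(SZ, SSSZ))))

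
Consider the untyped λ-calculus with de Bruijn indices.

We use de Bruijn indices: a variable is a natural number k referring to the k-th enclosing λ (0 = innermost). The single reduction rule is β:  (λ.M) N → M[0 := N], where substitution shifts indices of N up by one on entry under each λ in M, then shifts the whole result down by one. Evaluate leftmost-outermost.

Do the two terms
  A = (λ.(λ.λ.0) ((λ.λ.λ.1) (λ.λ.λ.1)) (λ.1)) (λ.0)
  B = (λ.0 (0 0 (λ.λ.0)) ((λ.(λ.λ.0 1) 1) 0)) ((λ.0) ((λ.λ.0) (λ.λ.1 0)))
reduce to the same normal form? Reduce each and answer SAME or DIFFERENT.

Answer: DIFFERENT — A ⇓ λ.λ.0, B ⇓ λ.0

Working:
Term A:
  start: (λ.(λ.λ.0) ((λ.λ.λ.1) (λ.λ.λ.1)) (λ.1)) (λ.0)
  step 1: (λ.λ.0) ((λ.λ.λ.1) (λ.λ.λ.1)) (λ.λ.0)
  step 2: (λ.0) (λ.λ.0)
  step 3: λ.λ.0

Term B:
  start: (λ.0 (0 0 (λ.λ.0)) ((λ.(λ.λ.0 1) 1) 0)) ((λ.0) ((λ.λ.0) (λ.λ.1 0)))
  step 1: (λ.0) ((λ.λ.0) (λ.λ.1 0)) ((λ.0) ((λ.λ.0) (λ.λ.1 0)) ((λ.0) ((λ.λ.0) (λ.λ.1 0))) (λ.λ.0)) ((λ.(λ.λ.0 1) ((λ.0) ((λ.λ.0) (λ.λ.1 0)))) ((λ.0) ((λ.λ.0) (λ.λ.1 0))))
  step 2: (λ.λ.0) (λ.λ.1 0) ((λ.0) ((λ.λ.0) (λ.λ.1 0)) ((λ.0) ((λ.λ.0) (λ.λ.1 0))) (λ.λ.0)) ((λ.(λ.λ.0 1) ((λ.0) ((λ.λ.0) (λ.λ.1 0)))) ((λ.0) ((λ.λ.0) (λ.λ.1 0))))
  step 3: (λ.0) ((λ.0) ((λ.λ.0) (λ.λ.1 0)) ((λ.0) ((λ.λ.0) (λ.λ.1 0))) (λ.λ.0)) ((λ.(λ.λ.0 1) ((λ.0) ((λ.λ.0) (λ.λ.1 0)))) ((λ.0) ((λ.λ.0) (λ.λ.1 0))))
  step 4: (λ.0) ((λ.λ.0) (λ.λ.1 0)) ((λ.0) ((λ.λ.0) (λ.λ.1 0))) (λ.λ.0) ((λ.(λ.λ.0 1) ((λ.0) ((λ.λ.0) (λ.λ.1 0)))) ((λ.0) ((λ.λ.0) (λ.λ.1 0))))
  step 5: (λ.λ.0) (λ.λ.1 0) ((λ.0) ((λ.λ.0) (λ.λ.1 0))) (λ.λ.0) ((λ.(λ.λ.0 1) ((λ.0) ((λ.λ.0) (λ.λ.1 0)))) ((λ.0) ((λ.λ.0) (λ.λ.1 0))))
  step 6: (λ.0) ((λ.0) ((λ.λ.0) (λ.λ.1 0))) (λ.λ.0) ((λ.(λ.λ.0 1) ((λ.0) ((λ.λ.0) (λ.λ.1 0)))) ((λ.0) ((λ.λ.0) (λ.λ.1 0))))
  step 7: (λ.0) ((λ.λ.0) (λ.λ.1 0)) (λ.λ.0) ((λ.(λ.λ.0 1) ((λ.0) ((λ.λ.0) (λ.λ.1 0)))) ((λ.0) ((λ.λ.0) (λ.λ.1 0))))
  step 8: (λ.λ.0) (λ.λ.1 0) (λ.λ.0) ((λ.(λ.λ.0 1) ((λ.0) ((λ.λ.0) (λ.λ.1 0)))) ((λ.0) ((λ.λ.0) (λ.λ.1 0))))
  step 9: (λ.0) (λ.λ.0) ((λ.(λ.λ.0 1) ((λ.0) ((λ.λ.0) (λ.λ.1 0)))) ((λ.0) ((λ.λ.0) (λ.λ.1 0))))
  step 10: (λ.λ.0) ((λ.(λ.λ.0 1) ((λ.0) ((λ.λ.0) (λ.λ.1 0)))) ((λ.0) ((λ.λ.0) (λ.λ.1 0))))
  step 11: λ.0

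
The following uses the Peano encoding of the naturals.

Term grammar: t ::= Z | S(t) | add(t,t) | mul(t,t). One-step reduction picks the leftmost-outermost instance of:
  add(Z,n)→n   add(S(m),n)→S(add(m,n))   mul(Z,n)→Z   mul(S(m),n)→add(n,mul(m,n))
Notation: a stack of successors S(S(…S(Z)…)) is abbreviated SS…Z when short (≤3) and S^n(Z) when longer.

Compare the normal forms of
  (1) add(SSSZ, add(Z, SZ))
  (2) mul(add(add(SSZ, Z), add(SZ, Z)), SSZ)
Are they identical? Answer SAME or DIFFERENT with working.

Term A:
  start: add(SSSZ, add(Z, SZ))
  [1] S(add(SSZ, add(Z, SZ)))
  [2] S(S(add(SZ, add(Z, SZ))))
  [3] S(S(S(add(Z, add(Z, SZ)))))
  [4] S(S(S(add(Z, SZ))))
  [5] S^4(Z)

Term B:
  start: mul(add(add(SSZ, Z), add(SZ, Z)), SSZ)
  [1] mul(add(S(add(SZ, Z)), add(SZ, Z)), SSZ)
  [2] mul(S(add(add(SZ, Z), add(SZ, Z))), SSZ)
  [3] add(SSZ, mul(add(add(SZ, Z), add(SZ, Z)), SSZ))
  [4] S(add(SZ, mul(add(add(SZ, Z), add(SZ, Z)), SSZ)))
  [5] S(S(add(Z, mul(add(add(SZ, Z), add(SZ, Z)), SSZ))))
  [6] S(S(mul(add(add(SZ, Z), add(SZ, Z)), SSZ)))
  [7] S(S(mul(add(S(add(Z, Z)), add(SZ, Z)), SSZ)))
  [8] S(S(mul(S(add(add(Z, Z), add(SZ, Z))), SSZ)))
  [9] S(S(add(SSZ, mul(add(add(Z, Z), add(SZ, Z)), SSZ))))
  [10] S(S(S(add(SZ, mul(add(add(Z, Z), add(SZ, Z)), SSZ)))))
  [11] S(S(S(S(add(Z, mul(add(add(Z, Z), add(SZ, Z)), SSZ))))))
  [12] S(S(S(S(mul(add(add(Z, Z), add(SZ, Z)), SSZ)))))
  [13] S(S(S(S(mul(add(Z, add(SZ, Z)), SSZ)))))
  [14] S(S(S(S(mul(add(SZ, Z), SSZ)))))
  [15] S(S(S(S(mul(S(add(Z, Z)), SSZ)))))
  [16] S(S(S(S(add(SSZ, mul(add(Z, Z), SSZ))))))
  [17] S(S(S(S(S(add(SZ, mul(add(Z, Z), SSZ)))))))
  [18] S(S(S(S(S(S(add(Z, mul(add(Z, Z), SSZ))))))))
  [19] S(S(S(S(S(S(mul(add(Z, Z), SSZ)))))))
  [20] S(S(S(S(S(S(mul(Z, SSZ)))))))
  [21] S^6(Z)

Answer: DIFFERENT — A ⇓ S^4(Z), B ⇓ S^6(Z)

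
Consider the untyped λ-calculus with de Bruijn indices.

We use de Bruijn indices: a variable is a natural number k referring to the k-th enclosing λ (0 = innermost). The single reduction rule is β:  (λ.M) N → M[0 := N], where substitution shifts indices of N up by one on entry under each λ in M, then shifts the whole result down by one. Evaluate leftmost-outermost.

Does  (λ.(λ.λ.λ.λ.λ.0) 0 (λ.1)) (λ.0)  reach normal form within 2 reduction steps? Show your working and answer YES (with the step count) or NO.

  start: (λ.(λ.λ.λ.λ.λ.0) 0 (λ.1)) (λ.0)
  →1  (λ.λ.λ.λ.λ.0) (λ.0) (λ.λ.0)
  →2  (λ.λ.λ.λ.0) (λ.λ.0)

Answer: NO — after 2 steps the term is (λ.λ.λ.λ.0) (λ.λ.0), not yet normal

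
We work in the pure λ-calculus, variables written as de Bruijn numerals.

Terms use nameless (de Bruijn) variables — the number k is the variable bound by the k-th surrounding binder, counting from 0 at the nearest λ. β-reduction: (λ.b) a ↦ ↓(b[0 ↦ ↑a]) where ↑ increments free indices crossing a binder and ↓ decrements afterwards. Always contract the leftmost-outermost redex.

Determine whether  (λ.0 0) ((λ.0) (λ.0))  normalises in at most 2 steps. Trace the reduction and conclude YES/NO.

  start: (λ.0 0) ((λ.0) (λ.0))
  →1  (λ.0) (λ.0) ((λ.0) (λ.0))
  →2  (λ.0) ((λ.0) (λ.0))

Answer: NO — after 2 steps the term is (λ.0) ((λ.0) (λ.0)), not yet normal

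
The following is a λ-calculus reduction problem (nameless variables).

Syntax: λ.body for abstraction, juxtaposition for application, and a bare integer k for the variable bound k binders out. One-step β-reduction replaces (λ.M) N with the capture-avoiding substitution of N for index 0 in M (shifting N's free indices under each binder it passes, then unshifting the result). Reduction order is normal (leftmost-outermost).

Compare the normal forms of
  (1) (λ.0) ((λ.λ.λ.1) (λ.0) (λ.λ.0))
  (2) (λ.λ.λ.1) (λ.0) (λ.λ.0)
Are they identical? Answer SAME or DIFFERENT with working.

Term A:
  start: (λ.0) ((λ.λ.λ.1) (λ.0) (λ.λ.0))
  →1  (λ.λ.λ.1) (λ.0) (λ.λ.0)
  →2  (λ.λ.1) (λ.λ.0)
  →3  λ.λ.λ.0

Term B:
  start: (λ.λ.λ.1) (λ.0) (λ.λ.0)
  →1  (λ.λ.1) (λ.λ.0)
  →2  λ.λ.λ.0

Answer: SAME — A ⇓ λ.λ.λ.0, B ⇓ λ.λ.λ.0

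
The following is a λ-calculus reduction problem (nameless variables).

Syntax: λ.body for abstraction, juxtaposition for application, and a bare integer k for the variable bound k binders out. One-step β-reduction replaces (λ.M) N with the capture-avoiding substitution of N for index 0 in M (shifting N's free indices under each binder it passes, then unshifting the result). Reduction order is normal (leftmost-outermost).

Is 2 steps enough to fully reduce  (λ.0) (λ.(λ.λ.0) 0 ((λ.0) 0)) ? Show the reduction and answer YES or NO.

Answer: NO — after 2 steps the term is λ.(λ.0) ((λ.0) 0), not yet normal

Reduction:
  start: (λ.0) (λ.(λ.λ.0) 0 ((λ.0) 0))
  step 1: λ.(λ.λ.0) 0 ((λ.0) 0)
  step 2: λ.(λ.0) ((λ.0) 0)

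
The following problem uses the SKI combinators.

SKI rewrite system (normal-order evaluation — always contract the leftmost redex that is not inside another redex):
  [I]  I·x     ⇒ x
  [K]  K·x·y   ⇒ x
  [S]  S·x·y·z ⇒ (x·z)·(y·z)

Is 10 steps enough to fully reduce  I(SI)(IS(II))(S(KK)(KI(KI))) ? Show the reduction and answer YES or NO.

Answer: YES — reaches normal form K(SI(S(KK)I)) in 10 ≤ 10 steps

Reduction:
  start: I(SI)(IS(II))(S(KK)(KI(KI)))
  [1] SI(IS(II))(S(KK)(KI(KI)))
  [2] I(S(KK)(KI(KI)))(IS(II)(S(KK)(KI(KI))))
  [3] S(KK)(KI(KI))(IS(II)(S(KK)(KI(KI))))
  [4] KK(IS(II)(S(KK)(KI(KI))))(KI(KI)(IS(II)(S(KK)(KI(KI)))))
  [5] K(KI(KI)(IS(II)(S(KK)(KI(KI)))))
  [6] K(I(IS(II)(S(KK)(KI(KI)))))
  [7] K(IS(II)(S(KK)(KI(KI))))
  [8] K(S(II)(S(KK)(KI(KI))))
  [9] K(SI(S(KK)(KI(KI))))
  [10] K(SI(S(KK)I))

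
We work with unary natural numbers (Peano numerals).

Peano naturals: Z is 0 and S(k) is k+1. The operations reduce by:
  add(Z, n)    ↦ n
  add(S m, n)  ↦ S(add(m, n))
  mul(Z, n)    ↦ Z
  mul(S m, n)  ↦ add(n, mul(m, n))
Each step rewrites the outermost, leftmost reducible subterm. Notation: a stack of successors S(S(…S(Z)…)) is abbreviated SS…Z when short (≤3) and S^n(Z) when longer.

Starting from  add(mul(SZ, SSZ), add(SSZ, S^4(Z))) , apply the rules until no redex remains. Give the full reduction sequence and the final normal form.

Answer: normal form = S^8(Z)  (in 11 steps)

Derivation:
  start: add(mul(SZ, SSZ), add(SSZ, S^4(Z)))
  [1] add(add(SSZ, mul(Z, SSZ)), add(SSZ, S^4(Z)))
  [2] add(S(add(SZ, mul(Z, SSZ))), add(SSZ, S^4(Z)))
  [3] S(add(add(SZ, mul(Z, SSZ)), add(SSZ, S^4(Z))))
  [4] S(add(S(add(Z, mul(Z, SSZ))), add(SSZ, S^4(Z))))
  [5] S(S(add(add(Z, mul(Z, SSZ)), add(SSZ, S^4(Z)))))
  [6] S(S(add(mul(Z, SSZ), add(SSZ, S^4(Z)))))
  [7] S(S(add(Z, add(SSZ, S^4(Z)))))
  [8] S(S(add(SSZ, S^4(Z))))
  [9] S(S(S(add(SZ, S^4(Z)))))
  [10] S(S(S(S(add(Z, S^4(Z))))))
  [11] S^8(Z)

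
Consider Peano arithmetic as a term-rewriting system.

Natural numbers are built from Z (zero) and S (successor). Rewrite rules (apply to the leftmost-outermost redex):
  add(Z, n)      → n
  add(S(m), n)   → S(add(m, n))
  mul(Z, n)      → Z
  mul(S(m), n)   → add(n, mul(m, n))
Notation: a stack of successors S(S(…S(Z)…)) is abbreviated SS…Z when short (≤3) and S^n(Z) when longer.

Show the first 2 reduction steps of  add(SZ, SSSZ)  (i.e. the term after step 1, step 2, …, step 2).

  start: add(SZ, SSSZ)
  step 1: S(add(Z, SSSZ))
  step 2: S^4(Z)

Answer: after 2 steps: S^4(Z)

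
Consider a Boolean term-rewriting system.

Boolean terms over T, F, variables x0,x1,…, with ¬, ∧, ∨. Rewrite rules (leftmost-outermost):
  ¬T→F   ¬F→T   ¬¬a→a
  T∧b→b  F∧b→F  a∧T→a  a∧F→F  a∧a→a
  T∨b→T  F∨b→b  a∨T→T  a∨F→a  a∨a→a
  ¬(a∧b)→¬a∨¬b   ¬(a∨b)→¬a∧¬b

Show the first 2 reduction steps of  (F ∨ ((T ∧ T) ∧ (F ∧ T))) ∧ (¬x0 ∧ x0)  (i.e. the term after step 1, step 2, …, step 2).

Answer: after 2 steps: (T ∧ (F ∧ T)) ∧ (¬x0 ∧ x0)

Working:
  start: (F ∨ ((T ∧ T) ∧ (F ∧ T))) ∧ (¬x0 ∧ x0)
  step 1: ((T ∧ T) ∧ (F ∧ T)) ∧ (¬x0 ∧ x0)
  step 2: (T ∧ (F ∧ T)) ∧ (¬x0 ∧ x0)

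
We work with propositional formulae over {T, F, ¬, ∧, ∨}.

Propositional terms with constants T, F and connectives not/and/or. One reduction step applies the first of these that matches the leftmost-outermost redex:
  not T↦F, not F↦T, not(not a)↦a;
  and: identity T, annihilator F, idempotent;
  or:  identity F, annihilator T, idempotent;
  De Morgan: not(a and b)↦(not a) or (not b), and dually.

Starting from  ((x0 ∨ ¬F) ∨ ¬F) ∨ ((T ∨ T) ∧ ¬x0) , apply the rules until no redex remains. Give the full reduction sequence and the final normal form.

Answer: normal form = T  (in 4 steps)

Working:
  start: ((x0 ∨ ¬F) ∨ ¬F) ∨ ((T ∨ T) ∧ ¬x0)
  step 1: ((x0 ∨ T) ∨ ¬F) ∨ ((T ∨ T) ∧ ¬x0)
  step 2: (T ∨ ¬F) ∨ ((T ∨ T) ∧ ¬x0)
  step 3: T ∨ ((T ∨ T) ∧ ¬x0)
  step 4: T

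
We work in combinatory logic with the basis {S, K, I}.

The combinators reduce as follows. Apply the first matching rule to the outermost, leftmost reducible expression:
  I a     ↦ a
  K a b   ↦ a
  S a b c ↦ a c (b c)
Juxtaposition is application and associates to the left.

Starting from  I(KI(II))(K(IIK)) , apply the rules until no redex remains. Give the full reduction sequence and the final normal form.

Answer: normal form = KK  (in 5 steps)

Working:
  start: I(KI(II))(K(IIK))
  →1  KI(II)(K(IIK))
  →2  I(K(IIK))
  →3  K(IIK)
  →4  K(IK)
  →5  KK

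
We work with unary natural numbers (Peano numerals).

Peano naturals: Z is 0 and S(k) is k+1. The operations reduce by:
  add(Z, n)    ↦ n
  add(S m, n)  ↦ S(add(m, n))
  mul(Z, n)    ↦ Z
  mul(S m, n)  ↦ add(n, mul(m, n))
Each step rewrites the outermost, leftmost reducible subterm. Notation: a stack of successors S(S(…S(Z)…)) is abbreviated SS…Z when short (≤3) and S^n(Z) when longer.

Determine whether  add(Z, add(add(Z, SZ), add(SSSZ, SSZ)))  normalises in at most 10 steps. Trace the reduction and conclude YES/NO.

  start: add(Z, add(add(Z, SZ), add(SSSZ, SSZ)))
  step 1: add(add(Z, SZ), add(SSSZ, SSZ))
  step 2: add(SZ, add(SSSZ, SSZ))
  step 3: S(add(Z, add(SSSZ, SSZ)))
  step 4: S(add(SSSZ, SSZ))
  step 5: S(S(add(SSZ, SSZ)))
  step 6: S(S(S(add(SZ, SSZ))))
  step 7: S(S(S(S(add(Z, SSZ)))))
  step 8: S^6(Z)

Answer: YES — reaches normal form S^6(Z) in 8 ≤ 10 steps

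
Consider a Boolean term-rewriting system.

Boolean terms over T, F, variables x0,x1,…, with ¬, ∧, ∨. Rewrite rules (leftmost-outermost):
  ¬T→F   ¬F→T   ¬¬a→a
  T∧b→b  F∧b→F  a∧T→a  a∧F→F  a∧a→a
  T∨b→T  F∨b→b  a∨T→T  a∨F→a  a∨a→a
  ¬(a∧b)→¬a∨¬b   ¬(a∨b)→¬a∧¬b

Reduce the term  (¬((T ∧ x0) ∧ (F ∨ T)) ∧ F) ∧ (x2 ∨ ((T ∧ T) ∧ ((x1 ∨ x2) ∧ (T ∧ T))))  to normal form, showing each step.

Answer: normal form = F  (in 2 steps)

Reduction:
  start: (¬((T ∧ x0) ∧ (F ∨ T)) ∧ F) ∧ (x2 ∨ ((T ∧ T) ∧ ((x1 ∨ x2) ∧ (T ∧ T))))
  →1  F ∧ (x2 ∨ ((T ∧ T) ∧ ((x1 ∨ x2) ∧ (T ∧ T))))
  →2  F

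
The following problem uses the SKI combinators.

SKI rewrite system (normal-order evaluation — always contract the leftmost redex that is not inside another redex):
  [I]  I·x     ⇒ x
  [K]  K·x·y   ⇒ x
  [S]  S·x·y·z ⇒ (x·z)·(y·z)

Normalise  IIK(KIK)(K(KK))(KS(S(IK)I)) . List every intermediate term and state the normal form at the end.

Answer: normal form = S  (in 6 steps)

Working:
  start: IIK(KIK)(K(KK))(KS(S(IK)I))
  [1] IK(KIK)(K(KK))(KS(S(IK)I))
  [2] K(KIK)(K(KK))(KS(S(IK)I))
  [3] KIK(KS(S(IK)I))
  [4] I(KS(S(IK)I))
  [5] KS(S(IK)I)
  [6] S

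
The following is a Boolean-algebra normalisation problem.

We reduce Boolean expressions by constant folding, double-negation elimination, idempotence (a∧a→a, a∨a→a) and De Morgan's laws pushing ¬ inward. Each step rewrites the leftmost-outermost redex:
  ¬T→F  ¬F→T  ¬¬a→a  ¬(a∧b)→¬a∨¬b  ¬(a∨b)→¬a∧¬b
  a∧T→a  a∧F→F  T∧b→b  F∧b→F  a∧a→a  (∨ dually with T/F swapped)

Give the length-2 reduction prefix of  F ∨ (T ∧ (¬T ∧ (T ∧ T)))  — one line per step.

  start: F ∨ (T ∧ (¬T ∧ (T ∧ T)))
  step 1: T ∧ (¬T ∧ (T ∧ T))
  step 2: ¬T ∧ (T ∧ T)

Answer: after 2 steps: ¬T ∧ (T ∧ T)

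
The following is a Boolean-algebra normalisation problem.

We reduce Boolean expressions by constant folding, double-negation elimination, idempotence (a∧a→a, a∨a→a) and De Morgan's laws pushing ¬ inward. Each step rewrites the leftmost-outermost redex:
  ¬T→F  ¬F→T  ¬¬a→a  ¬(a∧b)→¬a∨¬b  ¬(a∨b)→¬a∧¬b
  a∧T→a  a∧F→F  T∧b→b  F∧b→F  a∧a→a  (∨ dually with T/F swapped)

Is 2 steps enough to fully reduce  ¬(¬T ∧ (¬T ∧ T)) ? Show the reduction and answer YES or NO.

Answer: NO — after 2 steps the term is T ∨ ¬(¬T ∧ T), not yet normal

Derivation:
  start: ¬(¬T ∧ (¬T ∧ T))
  →1  ¬¬T ∨ ¬(¬T ∧ T)
  →2  T ∨ ¬(¬T ∧ T)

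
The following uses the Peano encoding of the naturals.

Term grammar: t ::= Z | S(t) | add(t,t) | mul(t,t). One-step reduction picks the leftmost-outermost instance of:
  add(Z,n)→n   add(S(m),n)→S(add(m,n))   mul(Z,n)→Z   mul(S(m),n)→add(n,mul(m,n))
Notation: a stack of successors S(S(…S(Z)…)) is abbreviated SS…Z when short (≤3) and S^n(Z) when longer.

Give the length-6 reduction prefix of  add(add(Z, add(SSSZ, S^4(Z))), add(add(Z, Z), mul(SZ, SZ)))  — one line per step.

  start: add(add(Z, add(SSSZ, S^4(Z))), add(add(Z, Z), mul(SZ, SZ)))
  →1  add(add(SSSZ, S^4(Z)), add(add(Z, Z), mul(SZ, SZ)))
  →2  add(S(add(SSZ, S^4(Z))), add(add(Z, Z), mul(SZ, SZ)))
  →3  S(add(add(SSZ, S^4(Z)), add(add(Z, Z), mul(SZ, SZ))))
  →4  S(add(S(add(SZ, S^4(Z))), add(add(Z, Z), mul(SZ, SZ))))
  →5  S(S(add(add(SZ, S^4(Z)), add(add(Z, Z), mul(SZ, SZ)))))
  →6  S(S(add(S(add(Z, S^4(Z))), add(add(Z, Z), mul(SZ, SZ)))))

Answer: after 6 steps: S(S(add(S(add(Z, S^4(Z))), add(add(Z, Z), mul(SZ, SZ)))))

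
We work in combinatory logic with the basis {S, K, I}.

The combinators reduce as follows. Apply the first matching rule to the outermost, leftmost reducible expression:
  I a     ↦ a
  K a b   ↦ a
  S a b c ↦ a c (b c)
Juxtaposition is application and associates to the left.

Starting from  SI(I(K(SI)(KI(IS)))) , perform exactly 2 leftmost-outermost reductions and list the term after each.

Answer: after 2 steps: SI(SI)

Derivation:
  start: SI(I(K(SI)(KI(IS))))
  [1] SI(K(SI)(KI(IS)))
  [2] SI(SI)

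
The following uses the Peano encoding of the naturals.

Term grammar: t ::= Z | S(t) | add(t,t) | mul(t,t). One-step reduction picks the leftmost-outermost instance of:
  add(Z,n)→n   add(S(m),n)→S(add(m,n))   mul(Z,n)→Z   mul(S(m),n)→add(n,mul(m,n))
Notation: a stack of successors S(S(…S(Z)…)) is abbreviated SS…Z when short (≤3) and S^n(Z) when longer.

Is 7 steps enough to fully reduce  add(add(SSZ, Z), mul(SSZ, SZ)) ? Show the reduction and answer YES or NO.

Answer: NO — after 7 steps the term is S(S(add(SZ, mul(SZ, SZ)))), not yet normal

Working:
  start: add(add(SSZ, Z), mul(SSZ, SZ))
  →1  add(S(add(SZ, Z)), mul(SSZ, SZ))
  →2  S(add(add(SZ, Z), mul(SSZ, SZ)))
  →3  S(add(S(add(Z, Z)), mul(SSZ, SZ)))
  →4  S(S(add(add(Z, Z), mul(SSZ, SZ))))
  →5  S(S(add(Z, mul(SSZ, SZ))))
  →6  S(S(mul(SSZ, SZ)))
  →7  S(S(add(SZ, mul(SZ, SZ))))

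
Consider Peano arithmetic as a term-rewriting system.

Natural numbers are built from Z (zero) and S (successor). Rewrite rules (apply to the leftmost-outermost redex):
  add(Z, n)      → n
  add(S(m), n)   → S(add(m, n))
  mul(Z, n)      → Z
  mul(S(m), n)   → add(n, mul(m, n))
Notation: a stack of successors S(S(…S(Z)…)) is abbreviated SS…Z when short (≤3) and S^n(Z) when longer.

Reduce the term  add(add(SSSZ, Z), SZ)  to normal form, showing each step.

Answer: normal form = S^4(Z)  (in 8 steps)

Reduction:
  start: add(add(SSSZ, Z), SZ)
  step 1: add(S(add(SSZ, Z)), SZ)
  step 2: S(add(add(SSZ, Z), SZ))
  step 3: S(add(S(add(SZ, Z)), SZ))
  step 4: S(S(add(add(SZ, Z), SZ)))
  step 5: S(S(add(S(add(Z, Z)), SZ)))
  step 6: S(S(S(add(add(Z, Z), SZ))))
  step 7: S(S(S(add(Z, SZ))))
  step 8: S^4(Z)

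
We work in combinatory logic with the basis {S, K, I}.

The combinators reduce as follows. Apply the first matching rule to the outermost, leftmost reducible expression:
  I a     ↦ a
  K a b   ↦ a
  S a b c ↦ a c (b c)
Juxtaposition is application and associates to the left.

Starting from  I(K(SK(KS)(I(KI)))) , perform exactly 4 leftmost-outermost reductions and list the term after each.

  start: I(K(SK(KS)(I(KI))))
  [1] K(SK(KS)(I(KI)))
  [2] K(K(I(KI))(KS(I(KI))))
  [3] K(I(KI))
  [4] K(KI)

Answer: after 4 steps: K(KI)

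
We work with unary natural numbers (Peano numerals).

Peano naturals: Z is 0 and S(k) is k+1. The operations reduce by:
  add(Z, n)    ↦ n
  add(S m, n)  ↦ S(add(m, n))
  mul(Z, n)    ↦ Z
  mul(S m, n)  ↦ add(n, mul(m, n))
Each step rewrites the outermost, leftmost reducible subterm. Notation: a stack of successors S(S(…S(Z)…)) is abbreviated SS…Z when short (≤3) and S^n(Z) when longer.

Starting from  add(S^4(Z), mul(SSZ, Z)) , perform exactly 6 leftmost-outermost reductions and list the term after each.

Answer: after 6 steps: S(S(S(S(add(Z, mul(SZ, Z))))))

Reduction:
  start: add(S^4(Z), mul(SSZ, Z))
  step 1: S(add(SSSZ, mul(SSZ, Z)))
  step 2: S(S(add(SSZ, mul(SSZ, Z))))
  step 3: S(S(S(add(SZ, mul(SSZ, Z)))))
  step 4: S(S(S(S(add(Z, mul(SSZ, Z))))))
  step 5: S(S(S(S(mul(SSZ, Z)))))
  step 6: S(S(S(S(add(Z, mul(SZ, Z))))))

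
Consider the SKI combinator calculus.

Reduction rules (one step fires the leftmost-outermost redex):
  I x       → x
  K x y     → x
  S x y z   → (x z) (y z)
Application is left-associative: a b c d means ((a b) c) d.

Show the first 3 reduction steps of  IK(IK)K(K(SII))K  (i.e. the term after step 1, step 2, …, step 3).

Answer: after 3 steps: K(K(SII))K

Reduction:
  start: IK(IK)K(K(SII))K
  [1] K(IK)K(K(SII))K
  [2] IK(K(SII))K
  [3] K(K(SII))K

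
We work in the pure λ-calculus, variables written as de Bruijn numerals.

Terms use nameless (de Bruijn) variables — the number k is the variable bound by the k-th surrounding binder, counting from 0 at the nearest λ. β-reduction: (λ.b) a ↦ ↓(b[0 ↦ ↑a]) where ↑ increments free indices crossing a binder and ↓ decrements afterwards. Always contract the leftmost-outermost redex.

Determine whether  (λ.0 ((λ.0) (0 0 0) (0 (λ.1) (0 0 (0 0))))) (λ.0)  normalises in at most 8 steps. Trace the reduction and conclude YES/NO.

  start: (λ.0 ((λ.0) (0 0 0) (0 (λ.1) (0 0 (0 0))))) (λ.0)
  →1  (λ.0) ((λ.0) ((λ.0) (λ.0) (λ.0)) ((λ.0) (λ.λ.0) ((λ.0) (λ.0) ((λ.0) (λ.0)))))
  →2  (λ.0) ((λ.0) (λ.0) (λ.0)) ((λ.0) (λ.λ.0) ((λ.0) (λ.0) ((λ.0) (λ.0))))
  →3  (λ.0) (λ.0) (λ.0) ((λ.0) (λ.λ.0) ((λ.0) (λ.0) ((λ.0) (λ.0))))
  →4  (λ.0) (λ.0) ((λ.0) (λ.λ.0) ((λ.0) (λ.0) ((λ.0) (λ.0))))
  →5  (λ.0) ((λ.0) (λ.λ.0) ((λ.0) (λ.0) ((λ.0) (λ.0))))
  →6  (λ.0) (λ.λ.0) ((λ.0) (λ.0) ((λ.0) (λ.0)))
  →7  (λ.λ.0) ((λ.0) (λ.0) ((λ.0) (λ.0)))
  →8  λ.0

Answer: YES — reaches normal form λ.0 in 8 ≤ 8 steps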